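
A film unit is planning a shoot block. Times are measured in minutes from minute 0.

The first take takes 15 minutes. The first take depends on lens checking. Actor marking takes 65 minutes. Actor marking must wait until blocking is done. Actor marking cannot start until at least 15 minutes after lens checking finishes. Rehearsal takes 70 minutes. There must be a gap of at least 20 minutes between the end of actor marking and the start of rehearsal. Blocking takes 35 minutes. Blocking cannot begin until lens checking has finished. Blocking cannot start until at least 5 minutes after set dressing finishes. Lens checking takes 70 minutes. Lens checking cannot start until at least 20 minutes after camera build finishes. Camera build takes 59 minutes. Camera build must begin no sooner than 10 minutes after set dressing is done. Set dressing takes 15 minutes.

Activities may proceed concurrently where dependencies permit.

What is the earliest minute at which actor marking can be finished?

274

Nothing blocks set dressing, so it runs from minute 0 to minute 15.
Camera build waits on set dressing (finishes minute 15, plus 10-minute gap → minute 25), so it starts at minute 25 and finishes at 25 + 59 = minute 84.
After camera build (finishes minute 84, plus 20-minute gap → minute 104), lens checking can start at minute 104 and finishes at minute 174.
Blocking needs all of lens checking (finishes minute 174); set dressing (finishes minute 15, plus 5-minute gap → minute 20). That puts its earliest start at minute 174; it finishes at 174 + 35 = minute 209.
Actor marking cannot start until blocking (finishes minute 209); lens checking (finishes minute 174, plus 15-minute gap → minute 189). The controlling bound is minute 209, so actor marking finishes at 209 + 65 = minute 274.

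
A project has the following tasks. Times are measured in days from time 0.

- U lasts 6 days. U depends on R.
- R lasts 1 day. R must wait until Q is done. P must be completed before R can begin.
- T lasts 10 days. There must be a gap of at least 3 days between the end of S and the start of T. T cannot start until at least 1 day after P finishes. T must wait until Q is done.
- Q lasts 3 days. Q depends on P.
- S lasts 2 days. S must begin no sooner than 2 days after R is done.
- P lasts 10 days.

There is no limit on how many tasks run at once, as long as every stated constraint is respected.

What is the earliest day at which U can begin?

P can start immediately at day 0; it finishes at day 10.
After P (finishes day 10), Q can start at day 10 and finishes at day 13.
For R: Q (finishes day 13); P (finishes day 10). Taking the maximum gives a start of day 13, and it finishes at 13 + 1 = day 14.
U waits on R (finishes day 14), so the earliest it can start is day 14.

14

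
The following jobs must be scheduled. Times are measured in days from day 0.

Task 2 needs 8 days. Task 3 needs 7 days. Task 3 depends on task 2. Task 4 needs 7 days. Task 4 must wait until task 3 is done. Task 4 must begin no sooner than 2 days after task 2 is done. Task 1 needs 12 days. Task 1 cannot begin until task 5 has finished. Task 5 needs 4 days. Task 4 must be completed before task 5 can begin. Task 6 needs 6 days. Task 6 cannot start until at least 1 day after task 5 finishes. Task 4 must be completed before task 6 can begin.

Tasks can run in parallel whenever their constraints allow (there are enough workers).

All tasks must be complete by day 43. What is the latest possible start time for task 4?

20

Task 1 must finish by day 43; it takes 12 days, so it must start by 43 − 12 = day 31.
Task 6 has no dependents, so it just needs to finish by day 43. Starting by 43 − 6 = day 37 achieves that.
For task 5: task 1 (must start by day 31); task 6 (must start by day 37, minus 1-day gap → day 36). The most restrictive is day 31; with a 4-day duration, task 5 must start by day 27.
Task 4 feeds task 5 (must start by day 27); task 6 (must start by day 37). Taking the minimum, task 4 must finish by day 27 and start by 27 − 7 = day 20.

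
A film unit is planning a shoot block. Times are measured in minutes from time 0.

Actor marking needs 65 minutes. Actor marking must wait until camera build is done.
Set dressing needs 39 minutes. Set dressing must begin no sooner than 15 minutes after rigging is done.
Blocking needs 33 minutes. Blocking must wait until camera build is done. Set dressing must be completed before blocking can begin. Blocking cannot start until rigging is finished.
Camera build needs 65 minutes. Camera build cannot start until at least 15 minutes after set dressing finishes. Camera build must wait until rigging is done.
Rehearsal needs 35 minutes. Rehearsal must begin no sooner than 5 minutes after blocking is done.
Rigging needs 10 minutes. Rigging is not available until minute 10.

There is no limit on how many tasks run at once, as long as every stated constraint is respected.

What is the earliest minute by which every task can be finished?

227

Rigging waits on its own release at minute 10, so it starts at minute 10 and finishes at 10 + 10 = minute 20.
Set dressing cannot begin until rigging (finishes minute 20, plus 15-minute gap → minute 35). It runs from minute 35 to 35 + 39 = minute 74.
Camera build has to wait for set dressing (finishes minute 74, plus 15-minute gap → minute 89); rigging (finishes minute 20). The latest of these is minute 89, so camera build runs minute 89 to 89 + 65 = minute 154.
Actor marking waits on camera build (finishes minute 154), so it starts at minute 154 and finishes at 154 + 65 = minute 219.
For blocking: camera build (finishes minute 154); set dressing (finishes minute 74); rigging (finishes minute 20). Taking the maximum gives a start of minute 154, and it finishes at 154 + 33 = minute 187.
After blocking (finishes minute 187, plus 5-minute gap → minute 192), rehearsal can start at minute 192 and finishes at minute 227.
All tasks are finished once the last one completes. Finish times: Rigging at 20, Set dressing at 74, Camera build at 154, Blocking at 187, Actor marking at 219, Rehearsal at 227. The latest is minute 227.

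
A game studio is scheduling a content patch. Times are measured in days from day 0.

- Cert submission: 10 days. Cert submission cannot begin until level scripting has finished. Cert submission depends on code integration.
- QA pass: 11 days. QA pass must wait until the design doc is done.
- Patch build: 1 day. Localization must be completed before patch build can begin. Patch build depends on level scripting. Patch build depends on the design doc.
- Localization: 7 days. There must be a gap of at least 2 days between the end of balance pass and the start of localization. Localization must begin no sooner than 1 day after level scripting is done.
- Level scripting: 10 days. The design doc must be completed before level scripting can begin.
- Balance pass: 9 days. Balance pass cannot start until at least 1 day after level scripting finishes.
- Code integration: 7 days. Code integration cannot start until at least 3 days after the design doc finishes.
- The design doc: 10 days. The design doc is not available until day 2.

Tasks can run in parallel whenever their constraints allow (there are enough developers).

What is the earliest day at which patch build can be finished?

42

The design doc waits on its own release at day 2, so it starts at day 2 and finishes at 2 + 10 = day 12.
After the design doc (finishes day 12), level scripting can start at day 12 and finishes at day 22.
Balance pass cannot begin until level scripting (finishes day 22, plus 1-day gap → day 23). It runs from day 23 to 23 + 9 = day 32.
Localization cannot start until balance pass (finishes day 32, plus 2-day gap → day 34); level scripting (finishes day 22, plus 1-day gap → day 23). The controlling bound is day 34, so localization finishes at 34 + 7 = day 41.
Patch build cannot start until localization (finishes day 41); level scripting (finishes day 22); the design doc (finishes day 12). The controlling bound is day 41, so patch build finishes at 41 + 1 = day 42.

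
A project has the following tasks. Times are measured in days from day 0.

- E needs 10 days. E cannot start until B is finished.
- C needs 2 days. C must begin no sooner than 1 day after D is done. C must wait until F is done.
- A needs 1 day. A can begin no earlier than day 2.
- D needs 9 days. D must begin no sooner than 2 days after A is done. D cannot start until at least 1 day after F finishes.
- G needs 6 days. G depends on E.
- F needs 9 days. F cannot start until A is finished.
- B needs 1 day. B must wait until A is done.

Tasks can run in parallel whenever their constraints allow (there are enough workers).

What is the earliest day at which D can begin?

13

After its own release at day 2, A can start at day 2 and finishes at day 3.
F cannot begin until A (finishes day 3). It runs from day 3 to 3 + 9 = day 12.
D waits on A (finishes day 3, plus 2-day gap → day 5); F (finishes day 12, plus 1-day gap → day 13). The latest of these is day 13, which is the earliest D can start.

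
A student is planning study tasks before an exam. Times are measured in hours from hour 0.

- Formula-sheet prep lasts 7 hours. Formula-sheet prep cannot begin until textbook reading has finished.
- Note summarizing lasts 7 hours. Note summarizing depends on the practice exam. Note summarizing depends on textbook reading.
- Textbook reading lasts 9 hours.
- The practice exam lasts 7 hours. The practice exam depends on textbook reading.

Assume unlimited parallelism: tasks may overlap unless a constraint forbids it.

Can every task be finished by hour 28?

Textbook reading has no prerequisites, so it starts at hour 0 and finishes at hour 9.
Formula-sheet prep waits on textbook reading (finishes hour 9), so it starts at hour 9 and finishes at 9 + 7 = hour 16.
The practice exam cannot begin until textbook reading (finishes hour 9). It runs from hour 9 to 9 + 7 = hour 16.
Note summarizing cannot start until the practice exam (finishes hour 16); textbook reading (finishes hour 9). The controlling bound is hour 16, so note summarizing finishes at 16 + 7 = hour 23.
Every task is finished by hour 23, which is no later than the deadline of 28, so the schedule is feasible.

Yes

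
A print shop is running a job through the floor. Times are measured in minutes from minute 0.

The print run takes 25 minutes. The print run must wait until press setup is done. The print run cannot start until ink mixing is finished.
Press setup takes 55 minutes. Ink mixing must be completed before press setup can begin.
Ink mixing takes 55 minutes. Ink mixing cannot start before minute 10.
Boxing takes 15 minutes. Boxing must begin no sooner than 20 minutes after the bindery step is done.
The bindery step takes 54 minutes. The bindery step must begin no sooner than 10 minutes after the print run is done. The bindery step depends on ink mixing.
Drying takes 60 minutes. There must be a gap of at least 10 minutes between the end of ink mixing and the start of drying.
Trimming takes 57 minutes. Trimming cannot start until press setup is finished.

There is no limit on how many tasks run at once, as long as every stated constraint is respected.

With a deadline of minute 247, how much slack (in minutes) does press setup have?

3

After its own release at minute 10, ink mixing can start at minute 10 and finishes at minute 65.
Press setup cannot begin until ink mixing (finishes minute 65). It runs from minute 65 to 65 + 55 = minute 120.

Working backward from the deadline:
Boxing must finish by minute 247; it takes 15 minutes, so it must start by 247 − 15 = minute 232.
Since boxing (must start by minute 232, minus 20-minute gap → minute 212) depends on it, the bindery step must finish by minute 212. Backing off its 54-minute duration gives a latest start of minute 158.
The print run feeds into the bindery step (must start by minute 158, minus 10-minute gap → minute 148); so the print run must finish by minute 148 and therefore start by minute 123.
Trimming must finish by minute 247; it takes 57 minutes, so it must start by 247 − 57 = minute 190.
Press setup has several dependents: the print run (must start by minute 123); trimming (must start by minute 190). The earliest of those limits is minute 123, so press setup must start by 123 − 55 = minute 68.
So press setup can start as early as minute 65 and as late as minute 68, giving 68 − 65 = 3 minutes of slack.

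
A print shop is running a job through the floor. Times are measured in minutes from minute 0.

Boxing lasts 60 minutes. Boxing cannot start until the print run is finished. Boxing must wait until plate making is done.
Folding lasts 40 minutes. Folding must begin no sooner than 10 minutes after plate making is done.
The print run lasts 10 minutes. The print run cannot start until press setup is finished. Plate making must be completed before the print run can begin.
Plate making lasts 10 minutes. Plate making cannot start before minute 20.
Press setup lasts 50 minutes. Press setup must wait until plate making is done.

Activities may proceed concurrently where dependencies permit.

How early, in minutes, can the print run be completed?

90

After its own release at minute 20, plate making can start at minute 20 and finishes at minute 30.
Press setup waits on plate making (finishes minute 30), so it starts at minute 30 and finishes at 30 + 50 = minute 80.
For the print run: press setup (finishes minute 80); plate making (finishes minute 30). Taking the maximum gives a start of minute 80, and it finishes at 80 + 10 = minute 90.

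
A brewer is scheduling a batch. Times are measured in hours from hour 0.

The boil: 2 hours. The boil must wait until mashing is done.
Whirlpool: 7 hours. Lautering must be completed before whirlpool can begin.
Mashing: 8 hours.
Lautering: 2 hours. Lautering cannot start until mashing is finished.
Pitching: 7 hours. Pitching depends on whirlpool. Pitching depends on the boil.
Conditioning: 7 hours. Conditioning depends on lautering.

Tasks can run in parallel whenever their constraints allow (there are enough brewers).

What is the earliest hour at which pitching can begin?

Nothing blocks mashing, so it runs from hour 0 to hour 8.
The boil cannot begin until mashing (finishes hour 8). It runs from hour 8 to 8 + 2 = hour 10.
Lautering waits on mashing (finishes hour 8), so it starts at hour 8 and finishes at 8 + 2 = hour 10.
Whirlpool cannot begin until lautering (finishes hour 10). It runs from hour 10 to 10 + 7 = hour 17.
Pitching waits on whirlpool (finishes hour 17); the boil (finishes hour 10). The latest of these is hour 17, which is the earliest pitching can start.

17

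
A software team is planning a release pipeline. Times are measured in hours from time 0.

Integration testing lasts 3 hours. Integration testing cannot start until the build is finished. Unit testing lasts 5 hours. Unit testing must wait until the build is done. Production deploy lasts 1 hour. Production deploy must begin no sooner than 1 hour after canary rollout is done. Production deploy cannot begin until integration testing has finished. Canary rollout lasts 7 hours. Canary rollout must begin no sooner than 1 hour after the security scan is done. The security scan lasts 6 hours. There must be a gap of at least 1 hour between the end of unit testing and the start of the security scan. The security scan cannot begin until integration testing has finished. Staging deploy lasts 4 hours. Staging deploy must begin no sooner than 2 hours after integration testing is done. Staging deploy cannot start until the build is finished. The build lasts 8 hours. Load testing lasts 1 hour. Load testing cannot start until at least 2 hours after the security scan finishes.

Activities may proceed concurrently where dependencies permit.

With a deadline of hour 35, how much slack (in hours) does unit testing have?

The build has no prerequisites, so it starts at hour 0 and finishes at hour 8.
After the build (finishes hour 8), unit testing can start at hour 8 and finishes at hour 13.

Working backward from the deadline:
Production deploy has no dependents, so it just needs to finish by hour 35. Starting by 35 − 1 = hour 34 achieves that.
Canary rollout must finish before production deploy (must start by hour 34, minus 1-hour gap → hour 33). With a 7-hour duration, canary rollout must start by 33 − 7 = hour 26.
Load testing must finish by hour 35; it takes 1 hour, so it must start by 35 − 1 = hour 34.
The security scan feeds canary rollout (must start by hour 26, minus 1-hour gap → hour 25); load testing (must start by hour 34, minus 2-hour gap → hour 32). Taking the minimum, the security scan must finish by hour 25 and start by 25 − 6 = hour 19.
Unit testing has to be done before the security scan (must start by hour 19, minus 1-hour gap → hour 18). That means finishing by hour 18, i.e. starting by 18 − 5 = hour 13.
So unit testing can start as early as hour 8 and as late as hour 13, giving 13 − 8 = 5 hours of slack.

5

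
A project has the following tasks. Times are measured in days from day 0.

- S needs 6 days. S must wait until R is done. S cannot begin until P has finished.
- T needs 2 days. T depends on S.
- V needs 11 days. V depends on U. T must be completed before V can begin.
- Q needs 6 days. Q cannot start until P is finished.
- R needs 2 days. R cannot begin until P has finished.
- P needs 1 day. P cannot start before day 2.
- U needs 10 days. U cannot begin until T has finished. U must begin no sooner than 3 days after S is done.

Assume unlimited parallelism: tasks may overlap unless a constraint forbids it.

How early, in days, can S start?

5

After its own release at day 2, P can start at day 2 and finishes at day 3.
After P (finishes day 3), R can start at day 3 and finishes at day 5.
S waits on R (finishes day 5); P (finishes day 3). The latest of these is day 5, which is the earliest S can start.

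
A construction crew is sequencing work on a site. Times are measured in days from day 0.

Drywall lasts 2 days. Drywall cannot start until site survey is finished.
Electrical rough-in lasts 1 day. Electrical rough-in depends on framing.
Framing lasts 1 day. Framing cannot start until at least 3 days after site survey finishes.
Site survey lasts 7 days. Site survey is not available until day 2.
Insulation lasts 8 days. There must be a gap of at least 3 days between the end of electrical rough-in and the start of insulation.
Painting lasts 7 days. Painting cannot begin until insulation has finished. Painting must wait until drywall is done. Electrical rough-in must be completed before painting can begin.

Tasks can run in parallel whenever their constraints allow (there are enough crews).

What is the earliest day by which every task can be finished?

Site survey cannot begin until its own release at day 2. It runs from day 2 to 2 + 7 = day 9.
Drywall cannot begin until site survey (finishes day 9). It runs from day 9 to 9 + 2 = day 11.
Framing cannot begin until site survey (finishes day 9, plus 3-day gap → day 12). It runs from day 12 to 12 + 1 = day 13.
Electrical rough-in waits on framing (finishes day 13), so it starts at day 13 and finishes at 13 + 1 = day 14.
Insulation waits on electrical rough-in (finishes day 14, plus 3-day gap → day 17), so it starts at day 17 and finishes at 17 + 8 = day 25.
For painting: insulation (finishes day 25); drywall (finishes day 11); electrical rough-in (finishes day 14). Taking the maximum gives a start of day 25, and it finishes at 25 + 7 = day 32.
All tasks are finished once the last one completes. Finish times: Site survey at 9, Framing at 13, Electrical rough-in at 14, Insulation at 25, Drywall at 11, Painting at 32. The latest is day 32.

32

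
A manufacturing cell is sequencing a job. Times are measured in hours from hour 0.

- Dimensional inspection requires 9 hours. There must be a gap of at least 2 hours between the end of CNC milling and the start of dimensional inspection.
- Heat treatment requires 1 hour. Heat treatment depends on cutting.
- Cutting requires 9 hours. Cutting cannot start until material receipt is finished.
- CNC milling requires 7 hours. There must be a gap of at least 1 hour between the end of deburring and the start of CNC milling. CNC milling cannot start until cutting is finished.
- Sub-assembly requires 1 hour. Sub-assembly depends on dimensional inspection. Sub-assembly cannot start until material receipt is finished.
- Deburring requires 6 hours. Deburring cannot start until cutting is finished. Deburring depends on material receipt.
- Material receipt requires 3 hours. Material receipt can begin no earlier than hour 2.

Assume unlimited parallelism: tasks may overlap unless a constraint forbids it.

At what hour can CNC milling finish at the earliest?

28

Material receipt waits on its own release at hour 2, so it starts at hour 2 and finishes at 2 + 3 = hour 5.
After material receipt (finishes hour 5), cutting can start at hour 5 and finishes at hour 14.
Deburring has to wait for cutting (finishes hour 14); material receipt (finishes hour 5). The latest of these is hour 14, so deburring runs hour 14 to 14 + 6 = hour 20.
CNC milling cannot start until deburring (finishes hour 20, plus 1-hour gap → hour 21); cutting (finishes hour 14). The controlling bound is hour 21, so CNC milling finishes at 21 + 7 = hour 28.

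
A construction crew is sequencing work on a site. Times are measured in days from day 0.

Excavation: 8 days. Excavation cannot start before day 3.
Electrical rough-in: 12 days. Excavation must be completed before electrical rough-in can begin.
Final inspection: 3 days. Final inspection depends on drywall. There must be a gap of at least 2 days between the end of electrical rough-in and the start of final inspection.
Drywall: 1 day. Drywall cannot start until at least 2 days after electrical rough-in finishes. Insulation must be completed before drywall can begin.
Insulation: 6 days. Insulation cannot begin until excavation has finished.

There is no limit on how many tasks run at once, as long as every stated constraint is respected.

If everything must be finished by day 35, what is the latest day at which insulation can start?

25

Final inspection must finish by day 35; it takes 3 days, so it must start by 35 − 3 = day 32.
Drywall must finish before final inspection (must start by day 32). With a 1-day duration, drywall must start by 32 − 1 = day 31.
Insulation feeds into drywall (must start by day 31); so insulation must finish by day 31 and therefore start by day 25.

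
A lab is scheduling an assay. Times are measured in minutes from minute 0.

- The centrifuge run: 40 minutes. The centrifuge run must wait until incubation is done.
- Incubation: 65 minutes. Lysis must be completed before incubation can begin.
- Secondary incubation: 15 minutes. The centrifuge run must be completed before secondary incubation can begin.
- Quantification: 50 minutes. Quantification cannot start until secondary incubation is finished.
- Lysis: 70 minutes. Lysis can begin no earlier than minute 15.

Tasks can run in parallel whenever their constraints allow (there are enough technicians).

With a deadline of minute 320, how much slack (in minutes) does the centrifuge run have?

After its own release at minute 15, lysis can start at minute 15 and finishes at minute 85.
Incubation cannot begin until lysis (finishes minute 85). It runs from minute 85 to 85 + 65 = minute 150.
The centrifuge run waits on incubation (finishes minute 150), so it starts at minute 150 and finishes at 150 + 40 = minute 190.

Working backward from the deadline:
Nothing follows quantification; the deadline of minute 320 is its only limit. It must start by 320 − 50 = minute 270.
Secondary incubation has to be done before quantification (must start by minute 270). That means finishing by minute 270, i.e. starting by 270 − 15 = minute 255.
The centrifuge run has to be done before secondary incubation (must start by minute 255). That means finishing by minute 255, i.e. starting by 255 − 40 = minute 215.
So the centrifuge run can start as early as minute 150 and as late as minute 215, giving 215 − 150 = 65 minutes of slack.

65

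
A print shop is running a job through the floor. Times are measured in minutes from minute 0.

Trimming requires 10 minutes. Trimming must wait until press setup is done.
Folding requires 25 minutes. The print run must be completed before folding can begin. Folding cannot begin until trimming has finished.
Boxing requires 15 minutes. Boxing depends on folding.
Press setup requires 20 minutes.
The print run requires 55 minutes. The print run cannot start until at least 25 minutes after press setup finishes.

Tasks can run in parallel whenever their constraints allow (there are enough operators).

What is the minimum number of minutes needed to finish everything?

Nothing blocks press setup, so it runs from minute 0 to minute 20.
After press setup (finishes minute 20), trimming can start at minute 20 and finishes at minute 30.
After press setup (finishes minute 20, plus 25-minute gap → minute 45), the print run can start at minute 45 and finishes at minute 100.
Folding needs all of the print run (finishes minute 100); trimming (finishes minute 30). That puts its earliest start at minute 100; it finishes at 100 + 25 = minute 125.
Boxing cannot begin until folding (finishes minute 125). It runs from minute 125 to 125 + 15 = minute 140.
All tasks are finished once the last one completes. Finish times: Press setup at 20, The print run at 100, Trimming at 30, Folding at 125, Boxing at 140. The latest is minute 140.

140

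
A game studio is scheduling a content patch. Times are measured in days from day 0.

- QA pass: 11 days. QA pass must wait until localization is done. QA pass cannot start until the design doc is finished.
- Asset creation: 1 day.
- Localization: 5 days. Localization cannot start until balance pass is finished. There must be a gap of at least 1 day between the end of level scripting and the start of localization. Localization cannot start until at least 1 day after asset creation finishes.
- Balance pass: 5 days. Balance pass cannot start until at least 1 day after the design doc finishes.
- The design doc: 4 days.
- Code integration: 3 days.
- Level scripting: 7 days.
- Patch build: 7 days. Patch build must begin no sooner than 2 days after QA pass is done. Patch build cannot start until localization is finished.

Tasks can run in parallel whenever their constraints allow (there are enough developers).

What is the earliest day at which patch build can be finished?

35

Level scripting has no prerequisites, so it starts at day 0 and finishes at day 7.
Asset creation has no prerequisites, so it starts at day 0 and finishes at day 1.
The design doc has no prerequisites, so it starts at day 0 and finishes at day 4.
Balance pass waits on the design doc (finishes day 4, plus 1-day gap → day 5), so it starts at day 5 and finishes at 5 + 5 = day 10.
Localization has to wait for balance pass (finishes day 10); level scripting (finishes day 7, plus 1-day gap → day 8); asset creation (finishes day 1, plus 1-day gap → day 2). The latest of these is day 10, so localization runs day 10 to 10 + 5 = day 15.
QA pass cannot start until localization (finishes day 15); the design doc (finishes day 4). The controlling bound is day 15, so QA pass finishes at 15 + 11 = day 26.
For patch build: QA pass (finishes day 26, plus 2-day gap → day 28); localization (finishes day 15). Taking the maximum gives a start of day 28, and it finishes at 28 + 7 = day 35.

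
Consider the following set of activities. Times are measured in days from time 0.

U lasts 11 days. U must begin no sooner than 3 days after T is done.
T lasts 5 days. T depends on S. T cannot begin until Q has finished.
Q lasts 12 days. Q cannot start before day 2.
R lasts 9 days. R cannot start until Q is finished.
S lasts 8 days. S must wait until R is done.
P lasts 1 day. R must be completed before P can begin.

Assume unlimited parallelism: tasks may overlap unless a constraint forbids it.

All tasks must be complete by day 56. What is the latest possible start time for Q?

8

Nothing follows P; the deadline of day 56 is its only limit. It must start by 56 − 1 = day 55.
To finish by day 56, U (duration 11) must start no later than day 45.
T has to be done before U (must start by day 45, minus 3-day gap → day 42). That means finishing by day 42, i.e. starting by 42 − 5 = day 37.
S has to be done before T (must start by day 37). That means finishing by day 37, i.e. starting by 37 − 8 = day 29.
R feeds P (must start by day 55); S (must start by day 29). Taking the minimum, R must finish by day 29 and start by 29 − 9 = day 20.
Q must finish in time for R (must start by day 20); T (must start by day 37). The tightest is day 20, so Q must start by 20 − 12 = day 8.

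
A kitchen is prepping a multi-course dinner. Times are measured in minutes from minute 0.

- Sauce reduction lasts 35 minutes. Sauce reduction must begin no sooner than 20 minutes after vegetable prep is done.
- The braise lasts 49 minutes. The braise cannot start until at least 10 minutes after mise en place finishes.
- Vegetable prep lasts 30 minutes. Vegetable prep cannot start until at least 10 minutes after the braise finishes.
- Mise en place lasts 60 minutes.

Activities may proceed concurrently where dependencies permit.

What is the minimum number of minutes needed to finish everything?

214

Mise en place can start immediately at minute 0; it finishes at minute 60.
After mise en place (finishes minute 60, plus 10-minute gap → minute 70), the braise can start at minute 70 and finishes at minute 119.
Vegetable prep waits on the braise (finishes minute 119, plus 10-minute gap → minute 129), so it starts at minute 129 and finishes at 129 + 30 = minute 159.
After vegetable prep (finishes minute 159, plus 20-minute gap → minute 179), sauce reduction can start at minute 179 and finishes at minute 214.
All tasks are finished once the last one completes. Finish times: Mise en place at 60, The braise at 119, Vegetable prep at 159, Sauce reduction at 214. The latest is minute 214.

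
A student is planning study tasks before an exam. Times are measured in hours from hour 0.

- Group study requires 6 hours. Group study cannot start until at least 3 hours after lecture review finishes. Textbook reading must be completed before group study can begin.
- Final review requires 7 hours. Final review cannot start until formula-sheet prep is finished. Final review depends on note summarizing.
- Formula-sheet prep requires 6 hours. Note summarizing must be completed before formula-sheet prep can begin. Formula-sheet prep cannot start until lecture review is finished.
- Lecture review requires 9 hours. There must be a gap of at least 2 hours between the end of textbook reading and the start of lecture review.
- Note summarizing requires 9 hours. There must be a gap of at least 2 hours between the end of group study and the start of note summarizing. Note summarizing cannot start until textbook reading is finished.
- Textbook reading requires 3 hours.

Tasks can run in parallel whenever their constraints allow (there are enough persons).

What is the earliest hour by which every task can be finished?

Nothing blocks textbook reading, so it runs from hour 0 to hour 3.
Lecture review cannot begin until textbook reading (finishes hour 3, plus 2-hour gap → hour 5). It runs from hour 5 to 5 + 9 = hour 14.
Group study cannot start until lecture review (finishes hour 14, plus 3-hour gap → hour 17); textbook reading (finishes hour 3). The controlling bound is hour 17, so group study finishes at 17 + 6 = hour 23.
Note summarizing cannot start until group study (finishes hour 23, plus 2-hour gap → hour 25); textbook reading (finishes hour 3). The controlling bound is hour 25, so note summarizing finishes at 25 + 9 = hour 34.
Formula-sheet prep needs all of note summarizing (finishes hour 34); lecture review (finishes hour 14). That puts its earliest start at hour 34; it finishes at 34 + 6 = hour 40.
Final review cannot start until formula-sheet prep (finishes hour 40); note summarizing (finishes hour 34). The controlling bound is hour 40, so final review finishes at 40 + 7 = hour 47.
All tasks are finished once the last one completes. Finish times: Textbook reading at 3, Lecture review at 14, Group study at 23, Note summarizing at 34, Formula-sheet prep at 40, Final review at 47. The latest is hour 47.

47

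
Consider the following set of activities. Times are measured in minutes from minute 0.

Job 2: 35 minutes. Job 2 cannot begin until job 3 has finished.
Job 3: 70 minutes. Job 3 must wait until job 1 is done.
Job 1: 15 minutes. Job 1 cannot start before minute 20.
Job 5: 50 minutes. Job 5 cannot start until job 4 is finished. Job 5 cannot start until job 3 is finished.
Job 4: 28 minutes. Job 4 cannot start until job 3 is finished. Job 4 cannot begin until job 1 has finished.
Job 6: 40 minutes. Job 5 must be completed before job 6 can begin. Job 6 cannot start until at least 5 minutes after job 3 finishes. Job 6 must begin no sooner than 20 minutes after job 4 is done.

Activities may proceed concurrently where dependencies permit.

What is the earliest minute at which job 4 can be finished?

Job 1 waits on its own release at minute 20, so it starts at minute 20 and finishes at 20 + 15 = minute 35.
After job 1 (finishes minute 35), job 3 can start at minute 35 and finishes at minute 105.
Job 4 needs all of job 3 (finishes minute 105); job 1 (finishes minute 35). That puts its earliest start at minute 105; it finishes at 105 + 28 = minute 133.

133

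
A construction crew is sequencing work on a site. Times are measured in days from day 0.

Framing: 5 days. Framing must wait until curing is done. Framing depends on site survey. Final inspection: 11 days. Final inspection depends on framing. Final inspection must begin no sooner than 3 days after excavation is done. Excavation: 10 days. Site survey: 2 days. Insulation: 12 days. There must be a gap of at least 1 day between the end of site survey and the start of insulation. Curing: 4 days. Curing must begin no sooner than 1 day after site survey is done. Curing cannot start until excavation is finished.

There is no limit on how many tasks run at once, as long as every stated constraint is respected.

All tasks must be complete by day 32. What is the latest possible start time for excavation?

Final inspection has no dependents, so it just needs to finish by day 32. Starting by 32 − 11 = day 21 achieves that.
Framing feeds into final inspection (must start by day 21); so framing must finish by day 21 and therefore start by day 16.
Since framing (must start by day 16) depends on it, curing must finish by day 16. Backing off its 4-day duration gives a latest start of day 12.
For excavation: curing (must start by day 12); final inspection (must start by day 21, minus 3-day gap → day 18). The most restrictive is day 12; with a 10-day duration, excavation must start by day 2.

2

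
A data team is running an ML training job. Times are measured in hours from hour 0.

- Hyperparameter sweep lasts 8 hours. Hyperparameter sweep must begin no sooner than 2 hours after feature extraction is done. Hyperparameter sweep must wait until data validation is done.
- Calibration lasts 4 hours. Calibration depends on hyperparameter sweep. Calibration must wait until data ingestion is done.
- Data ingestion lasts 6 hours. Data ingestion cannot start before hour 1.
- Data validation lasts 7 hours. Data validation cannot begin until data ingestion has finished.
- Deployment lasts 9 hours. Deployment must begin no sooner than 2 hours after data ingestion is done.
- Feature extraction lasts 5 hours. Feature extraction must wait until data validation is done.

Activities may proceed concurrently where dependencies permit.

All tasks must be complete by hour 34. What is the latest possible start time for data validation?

8

Calibration has no dependents, so it just needs to finish by hour 34. Starting by 34 − 4 = hour 30 achieves that.
Hyperparameter sweep must finish before calibration (must start by hour 30). With an 8-hour duration, hyperparameter sweep must start by 30 − 8 = hour 22.
Since hyperparameter sweep (must start by hour 22, minus 2-hour gap → hour 20) depends on it, feature extraction must finish by hour 20. Backing off its 5-hour duration gives a latest start of hour 15.
Data validation must finish in time for feature extraction (must start by hour 15); hyperparameter sweep (must start by hour 22). The tightest is hour 15, so data validation must start by 15 − 7 = hour 8.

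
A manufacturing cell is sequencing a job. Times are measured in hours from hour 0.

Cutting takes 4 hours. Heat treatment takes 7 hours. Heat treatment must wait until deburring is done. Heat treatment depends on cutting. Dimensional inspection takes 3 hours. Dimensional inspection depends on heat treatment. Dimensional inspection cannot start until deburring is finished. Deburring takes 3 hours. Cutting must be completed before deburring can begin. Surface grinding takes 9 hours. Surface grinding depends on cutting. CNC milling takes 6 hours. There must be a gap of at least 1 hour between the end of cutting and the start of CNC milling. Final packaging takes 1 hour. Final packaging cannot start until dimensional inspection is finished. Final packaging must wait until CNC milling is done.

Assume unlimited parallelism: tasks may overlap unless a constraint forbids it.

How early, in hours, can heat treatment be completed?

Cutting has no prerequisites, so it starts at hour 0 and finishes at hour 4.
Deburring waits on cutting (finishes hour 4), so it starts at hour 4 and finishes at 4 + 3 = hour 7.
Heat treatment cannot start until deburring (finishes hour 7); cutting (finishes hour 4). The controlling bound is hour 7, so heat treatment finishes at 7 + 7 = hour 14.

14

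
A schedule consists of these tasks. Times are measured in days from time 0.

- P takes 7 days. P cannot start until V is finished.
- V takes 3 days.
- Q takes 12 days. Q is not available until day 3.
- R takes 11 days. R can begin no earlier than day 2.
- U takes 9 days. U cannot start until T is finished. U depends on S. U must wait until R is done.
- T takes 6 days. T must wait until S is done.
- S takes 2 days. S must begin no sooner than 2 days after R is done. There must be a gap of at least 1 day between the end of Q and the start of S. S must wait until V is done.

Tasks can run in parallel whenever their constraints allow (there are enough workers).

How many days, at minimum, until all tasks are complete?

33

V has no prerequisites, so it starts at day 0 and finishes at day 3.
P cannot begin until V (finishes day 3). It runs from day 3 to 3 + 7 = day 10.
R cannot begin until its own release at day 2. It runs from day 2 to 2 + 11 = day 13.
After its own release at day 3, Q can start at day 3 and finishes at day 15.
For S: R (finishes day 13, plus 2-day gap → day 15); Q (finishes day 15, plus 1-day gap → day 16); V (finishes day 3). Taking the maximum gives a start of day 16, and it finishes at 16 + 2 = day 18.
T cannot begin until S (finishes day 18). It runs from day 18 to 18 + 6 = day 24.
U needs all of T (finishes day 24); S (finishes day 18); R (finishes day 13). That puts its earliest start at day 24; it finishes at 24 + 9 = day 33.
All tasks are finished once the last one completes. Finish times: P at 10, Q at 15, R at 13, S at 18, T at 24, U at 33, V at 3. The latest is day 33.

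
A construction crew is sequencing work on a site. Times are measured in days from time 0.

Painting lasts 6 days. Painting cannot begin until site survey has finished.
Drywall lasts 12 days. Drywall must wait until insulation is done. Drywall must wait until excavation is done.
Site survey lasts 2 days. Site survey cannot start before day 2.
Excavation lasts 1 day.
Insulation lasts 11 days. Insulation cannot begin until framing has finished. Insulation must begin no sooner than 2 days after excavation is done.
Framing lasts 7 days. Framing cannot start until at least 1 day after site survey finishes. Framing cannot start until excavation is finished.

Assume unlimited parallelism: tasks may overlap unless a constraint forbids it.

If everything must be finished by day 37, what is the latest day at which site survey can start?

4

To finish by day 37, drywall (duration 12) must start no later than day 25.
Since drywall (must start by day 25) depends on it, insulation must finish by day 25. Backing off its 11-day duration gives a latest start of day 14.
Framing has to be done before insulation (must start by day 14). That means finishing by day 14, i.e. starting by 14 − 7 = day 7.
Nothing follows painting; the deadline of day 37 is its only limit. It must start by 37 − 6 = day 31.
Site survey feeds framing (must start by day 7, minus 1-day gap → day 6); painting (must start by day 31). Taking the minimum, site survey must finish by day 6 and start by 6 − 2 = day 4.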